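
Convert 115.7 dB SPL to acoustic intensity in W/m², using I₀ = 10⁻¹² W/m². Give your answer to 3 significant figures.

0.372 W/m²

I = I₀·10^(L/10) = 10⁻¹² × 10^(115.7/10) = 10^(-0.430).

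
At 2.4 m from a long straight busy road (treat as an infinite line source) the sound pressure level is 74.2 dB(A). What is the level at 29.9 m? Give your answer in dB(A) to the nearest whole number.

63 dB(A)

Cylindrical spreading from a line source gives a 10·log₁₀(r₂/r₁) drop.
L₂ = 74.2 − 10·log₁₀(29.9/2.4) = 74.2 − 10.955 = 63.25 dB(A).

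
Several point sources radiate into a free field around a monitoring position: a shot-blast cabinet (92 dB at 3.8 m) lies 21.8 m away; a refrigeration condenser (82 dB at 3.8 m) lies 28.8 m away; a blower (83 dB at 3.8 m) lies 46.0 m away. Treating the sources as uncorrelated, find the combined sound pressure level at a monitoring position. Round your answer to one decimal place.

77.2 dB

First find each source's level at the receiver (point-source: −20·log₁₀(r/r_ref)), then combine on an intensity basis.
shot-blast cabinet: 92 − 20·log₁₀(21.8/3.8) = 92 − 15.17 = 76.83 dB.
refrigeration condenser: 82 − 20·log₁₀(28.8/3.8) = 82 − 17.59 = 64.41 dB.
blower: 83 − 20·log₁₀(46.0/3.8) = 83 − 21.66 = 61.34 dB.
Σ 10^(L/10) = 5.228e+07 → L_total = 10·log₁₀(5.228e+07) = 77.18 dB.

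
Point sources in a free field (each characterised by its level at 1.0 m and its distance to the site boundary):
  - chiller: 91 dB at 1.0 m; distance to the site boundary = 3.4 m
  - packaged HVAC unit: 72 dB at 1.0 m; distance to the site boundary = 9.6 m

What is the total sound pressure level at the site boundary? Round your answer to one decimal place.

Propagate each source to the receiver with L = L_ref − 20·log₁₀(r/r_ref), then add intensities.
chiller: 91 − 20·log₁₀(3.4/1.0) = 91 − 10.63 = 80.37 dB.
packaged HVAC unit: 72 − 20·log₁₀(9.6/1.0) = 72 − 19.65 = 52.35 dB.
Σ 10^(L/10) = 1.091e+08 → L_total = 10·log₁₀(1.091e+08) = 80.38 dB.

80.4 dB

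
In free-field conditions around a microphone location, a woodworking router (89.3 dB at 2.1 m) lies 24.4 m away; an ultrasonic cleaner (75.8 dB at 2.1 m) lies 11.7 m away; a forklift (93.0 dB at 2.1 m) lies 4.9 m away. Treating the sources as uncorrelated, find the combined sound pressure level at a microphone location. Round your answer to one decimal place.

Apply inverse-square spreading to bring every level to the receiver, then sum 10^(L/10).
woodworking router: 89.3 − 20·log₁₀(24.4/2.1) = 89.3 − 21.30 = 68.00 dB.
ultrasonic cleaner: 75.8 − 20·log₁₀(11.7/2.1) = 75.8 − 14.92 = 60.88 dB.
forklift: 93.0 − 20·log₁₀(4.9/2.1) = 93.0 − 7.36 = 85.64 dB.
Σ 10^(L/10) = 3.740e+08 → L_total = 10·log₁₀(3.740e+08) = 85.73 dB.

85.7 dB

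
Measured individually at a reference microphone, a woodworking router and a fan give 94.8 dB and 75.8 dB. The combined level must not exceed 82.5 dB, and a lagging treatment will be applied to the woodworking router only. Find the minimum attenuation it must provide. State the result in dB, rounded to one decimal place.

Everything except the woodworking router sums to 10^(75.8/10) = 3.802e+07 in linear terms, 75.80 dB.
The limit corresponds to 10^(82.5/10) = 1.778e+08; subtracting the fixed part leaves 1.398e+08 for the woodworking router, i.e. 81.46 dB.
So the woodworking router must be reduced from 94.8 to 81.46 dB: IL = 13.34 dB.

13.3 dB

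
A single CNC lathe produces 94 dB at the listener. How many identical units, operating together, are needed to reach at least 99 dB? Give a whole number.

The shortfall is 99 − 94 = 5.0 dB, and N units add 10·log₁₀ N, so need 10·log₁₀ N ≥ 5.0.
N ≥ 10^(5.0/10) = 3.162, so N = 4.

4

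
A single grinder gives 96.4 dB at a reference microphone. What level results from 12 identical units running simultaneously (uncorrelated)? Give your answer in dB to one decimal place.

With 12 equal, uncorrelated contributions the intensity is 12× that of one unit, giving a rise of 10·log₁₀ 12.
L_total = 96.4 + 10·log₁₀(12) = 96.4 + 10.792 = 107.19 dB.

107.2 dB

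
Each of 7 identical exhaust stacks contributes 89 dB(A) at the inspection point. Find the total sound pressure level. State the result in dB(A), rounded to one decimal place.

97.5 dB(A)

N identical incoherent sources raise the level by 10·log₁₀ N.
L_total = 89 + 10·log₁₀(7) = 89 + 8.451 = 97.45 dB(A).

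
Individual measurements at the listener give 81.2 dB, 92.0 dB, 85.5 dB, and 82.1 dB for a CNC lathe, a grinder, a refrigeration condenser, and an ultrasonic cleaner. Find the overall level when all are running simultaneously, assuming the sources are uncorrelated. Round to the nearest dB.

93 dB

For uncorrelated sources the intensities add, so convert each level to linear form, sum, and take 10·log₁₀ of the total.
Σ 10^(L/10) = 10^(81.2/10) + 10^(92.0/10) + 10^(85.5/10) + 10^(82.1/10) = 2.234e+09.
L_total = 10·log₁₀(2.234e+09) = 93.49 dB.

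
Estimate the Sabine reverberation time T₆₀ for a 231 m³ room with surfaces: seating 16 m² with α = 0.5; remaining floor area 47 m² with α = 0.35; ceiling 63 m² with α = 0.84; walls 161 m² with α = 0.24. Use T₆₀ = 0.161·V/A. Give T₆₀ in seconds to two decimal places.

0.32 s

Total absorption A = 16·0.5 + 47·0.35 + 63·0.84 + 161·0.24 = 116.01 m² sabins.
T₆₀ = 0.161 × 231 / 116.01 = 0.321 s.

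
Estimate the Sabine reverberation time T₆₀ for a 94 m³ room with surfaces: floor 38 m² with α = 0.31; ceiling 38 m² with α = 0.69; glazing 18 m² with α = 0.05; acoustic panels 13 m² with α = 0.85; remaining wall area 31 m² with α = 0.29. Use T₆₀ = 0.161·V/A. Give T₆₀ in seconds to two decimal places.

0.26 s

Total absorption A = 38·0.31 + 38·0.69 + 18·0.05 + 13·0.85 + 31·0.29 = 58.94 m² sabins.
T₆₀ = 0.161·V/A = 0.161·94/58.94 = 0.257 s.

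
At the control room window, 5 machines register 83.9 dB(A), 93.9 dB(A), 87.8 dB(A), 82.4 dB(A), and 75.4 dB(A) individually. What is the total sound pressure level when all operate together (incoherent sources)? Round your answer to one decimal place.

Incoherent sources combine by intensity addition: L_total = 10·log₁₀(Σ 10^(L_i/10)).
Σ 10^(L/10) = 10^(83.9/10) + 10^(93.9/10) + 10^(87.8/10) + 10^(82.4/10) + 10^(75.4/10) = 3.511e+09.
L_total = 10·log₁₀(3.511e+09) = 95.45 dB(A).

95.5 dB(A)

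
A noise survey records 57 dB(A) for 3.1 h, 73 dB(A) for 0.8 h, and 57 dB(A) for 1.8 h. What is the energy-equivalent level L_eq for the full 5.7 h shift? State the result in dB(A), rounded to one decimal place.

65.1 dB(A)

Weight each interval's intensity by its duration and average over T = 5.7 h:
Σ tᵢ·10^(Lᵢ/10) = 3.1·10^(57/10) + 0.8·10^(73/10) + 1.8·10^(57/10) = 1.842e+07.
L_eq = 10·log₁₀(1.842e+07/5.7) = 65.09 dB(A).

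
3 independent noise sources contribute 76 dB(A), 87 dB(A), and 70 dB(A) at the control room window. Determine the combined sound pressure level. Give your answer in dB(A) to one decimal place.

Incoherent sources combine by intensity addition: L_total = 10·log₁₀(Σ 10^(L_i/10)).
Σ 10^(L/10) = 10^(76/10) + 10^(87/10) + 10^(70/10) = 5.510e+08.
L_total = 10·log₁₀(5.510e+08) = 87.41 dB(A).

87.4 dB(A)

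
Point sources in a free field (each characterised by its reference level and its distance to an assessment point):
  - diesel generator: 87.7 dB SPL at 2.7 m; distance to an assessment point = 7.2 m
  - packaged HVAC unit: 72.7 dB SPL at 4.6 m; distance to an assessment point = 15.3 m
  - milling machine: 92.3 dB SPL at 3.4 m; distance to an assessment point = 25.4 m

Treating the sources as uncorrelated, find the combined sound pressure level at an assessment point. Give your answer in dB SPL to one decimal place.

80.6 dB SPL

Apply inverse-square spreading to bring every level to the receiver, then sum 10^(L/10).
diesel generator: 87.7 − 20·log₁₀(7.2/2.7) = 87.7 − 8.52 = 79.18 dB SPL.
packaged HVAC unit: 72.7 − 20·log₁₀(15.3/4.6) = 72.7 − 10.44 = 62.26 dB SPL.
milling machine: 92.3 − 20·log₁₀(25.4/3.4) = 92.3 − 17.47 = 74.83 dB SPL.
Σ 10^(L/10) = 1.149e+08 → L_total = 10·log₁₀(1.149e+08) = 80.60 dB SPL.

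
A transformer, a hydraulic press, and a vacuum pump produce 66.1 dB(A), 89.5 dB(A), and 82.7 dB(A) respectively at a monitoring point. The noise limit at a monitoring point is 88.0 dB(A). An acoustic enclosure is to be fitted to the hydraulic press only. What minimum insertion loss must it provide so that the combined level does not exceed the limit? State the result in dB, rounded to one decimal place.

Fixed contribution from the other sources: Σ 10^(L/10) = 10^(66.1/10) + 10^(82.7/10) = 1.903e+08 (82.79 dB(A)).
To meet 88.0 dB(A) overall, the treated hydraulic press may contribute at most 10^(88.0/10) − 1.903e+08 = 4.407e+08, i.e. 86.44 dB(A).
Required insertion loss = 89.5 − 86.44 = 3.06 dB.

3.1 dB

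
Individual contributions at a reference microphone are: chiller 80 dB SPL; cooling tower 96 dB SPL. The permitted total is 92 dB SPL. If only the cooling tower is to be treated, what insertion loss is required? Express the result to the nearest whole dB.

Fixed contribution from the other source: Σ 10^(L/10) = 10^(80/10) = 1.000e+08 (80.00 dB SPL).
The limit corresponds to 10^(92/10) = 1.585e+09; subtracting the fixed part leaves 1.485e+09 for the cooling tower, i.e. 91.72 dB SPL.
Required insertion loss = 96 − 91.72 = 4.28 dB.

4 dB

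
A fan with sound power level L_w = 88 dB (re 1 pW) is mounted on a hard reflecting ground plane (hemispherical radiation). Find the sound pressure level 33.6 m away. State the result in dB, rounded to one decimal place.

49.5 dB

The power spreads over a hemisphere of area 2π·r², so L_p = L_w − 10·log₁₀(2π·r²).
2π·r² = 7093 m², 10·log₁₀ of that is 38.509 dB.
L_p = 88 − 38.509 = 49.49 dB.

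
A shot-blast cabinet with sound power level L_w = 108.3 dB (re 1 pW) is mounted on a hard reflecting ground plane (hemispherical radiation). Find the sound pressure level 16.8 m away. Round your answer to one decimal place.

Free-field hemispherical radiation: L_p = L_w − 10·log₁₀(2π·r²), r = 16.8 m.
2π·r² = 1773 m², 10·log₁₀ of that is 32.488 dB.
L_p = 108.3 − 32.488 = 75.81 dB.

75.8 dB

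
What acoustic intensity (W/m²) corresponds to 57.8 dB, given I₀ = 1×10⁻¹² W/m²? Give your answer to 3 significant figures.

L = 10·log₁₀(I/I₀) ⇒ I = I₀·10^(L/10) = 10⁻¹² × 10^5.78.

6.03e-07 W/m²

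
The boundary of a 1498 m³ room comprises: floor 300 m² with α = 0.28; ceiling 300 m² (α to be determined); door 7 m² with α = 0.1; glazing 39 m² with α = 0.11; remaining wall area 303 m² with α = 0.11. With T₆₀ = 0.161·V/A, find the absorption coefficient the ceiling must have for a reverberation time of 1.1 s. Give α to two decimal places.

From T₆₀ = 0.161·V/A, the target T₆₀ = 1.1 s needs A = 0.161·1498/1.1 = 219.25 m².
Absorption from the other surfaces = 300·0.28 + 7·0.1 + 39·0.11 + 303·0.11 = 122.32 m², so the ceiling must supply 96.93 m² over 300 m².
α = 96.93/300 = 0.323.

0.32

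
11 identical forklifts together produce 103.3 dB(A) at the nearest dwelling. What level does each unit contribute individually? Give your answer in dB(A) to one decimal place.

11 equal contributions raise the level by 10·log₁₀ 11 = 10.414 dB, so each unit alone gives 103.3 − 10.414.

92.9 dB(A)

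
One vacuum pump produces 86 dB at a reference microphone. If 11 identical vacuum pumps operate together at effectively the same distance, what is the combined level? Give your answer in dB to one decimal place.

96.4 dB

L_total = L₁ + 10·log₁₀ N for N identical incoherent sources.
L_total = 86 + 10·log₁₀(11) = 86 + 10.414 = 96.41 dB.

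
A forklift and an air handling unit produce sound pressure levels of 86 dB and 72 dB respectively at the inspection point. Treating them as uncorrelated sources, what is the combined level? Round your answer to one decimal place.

86.2 dB

Incoherent sources combine by intensity addition: L_total = 10·log₁₀(Σ 10^(L_i/10)).
Σ 10^(L/10) = 10^(86/10) + 10^(72/10) = 4.140e+08.
L_total = 10·log₁₀(4.140e+08) = 86.17 dB.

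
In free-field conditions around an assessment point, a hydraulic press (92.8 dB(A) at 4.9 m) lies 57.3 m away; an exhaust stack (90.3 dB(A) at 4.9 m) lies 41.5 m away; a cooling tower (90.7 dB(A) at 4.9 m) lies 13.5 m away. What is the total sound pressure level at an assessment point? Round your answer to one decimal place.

82.6 dB(A)

Apply inverse-square spreading to bring every level to the receiver, then sum 10^(L/10).
hydraulic press: 92.8 − 20·log₁₀(57.3/4.9) = 92.8 − 21.36 = 71.44 dB(A).
exhaust stack: 90.3 − 20·log₁₀(41.5/4.9) = 90.3 − 18.56 = 71.74 dB(A).
cooling tower: 90.7 − 20·log₁₀(13.5/4.9) = 90.7 − 8.80 = 81.90 dB(A).
Σ 10^(L/10) = 1.837e+08 → L_total = 10·log₁₀(1.837e+08) = 82.64 dB(A).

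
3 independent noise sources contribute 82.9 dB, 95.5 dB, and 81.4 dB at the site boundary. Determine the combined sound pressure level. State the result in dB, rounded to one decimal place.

Incoherent sources combine by intensity addition: L_total = 10·log₁₀(Σ 10^(L_i/10)).
Σ 10^(L/10) = 10^(82.9/10) + 10^(95.5/10) + 10^(81.4/10) = 3.881e+09.
L_total = 10·log₁₀(3.881e+09) = 95.89 dB.

95.9 dB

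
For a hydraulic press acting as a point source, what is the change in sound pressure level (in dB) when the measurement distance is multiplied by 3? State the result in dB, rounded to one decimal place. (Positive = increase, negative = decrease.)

With spherical spreading the level changes by −20·log₁₀(r₂/r₁).
ΔL = −20·log₁₀(3) = -9.54 dB.

-9.5 dB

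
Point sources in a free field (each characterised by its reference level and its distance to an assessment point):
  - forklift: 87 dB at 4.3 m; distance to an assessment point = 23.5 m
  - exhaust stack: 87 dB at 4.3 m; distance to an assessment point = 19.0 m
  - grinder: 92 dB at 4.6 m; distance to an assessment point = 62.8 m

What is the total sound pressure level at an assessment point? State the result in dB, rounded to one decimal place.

77.1 dB

First find each source's level at the receiver (point-source: −20·log₁₀(r/r_ref)), then combine on an intensity basis.
forklift: 87 − 20·log₁₀(23.5/4.3) = 87 − 14.75 = 72.25 dB.
exhaust stack: 87 − 20·log₁₀(19.0/4.3) = 87 − 12.91 = 74.09 dB.
grinder: 92 − 20·log₁₀(62.8/4.6) = 92 − 22.70 = 69.30 dB.
Σ 10^(L/10) = 5.095e+07 → L_total = 10·log₁₀(5.095e+07) = 77.07 dB.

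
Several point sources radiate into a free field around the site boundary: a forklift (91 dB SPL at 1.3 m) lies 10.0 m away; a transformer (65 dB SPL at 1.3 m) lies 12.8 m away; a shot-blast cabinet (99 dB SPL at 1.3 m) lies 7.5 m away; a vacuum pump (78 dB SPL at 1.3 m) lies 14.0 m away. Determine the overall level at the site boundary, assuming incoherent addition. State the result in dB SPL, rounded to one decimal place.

84.2 dB SPL

Propagate each source to the receiver with L = L_ref − 20·log₁₀(r/r_ref), then add intensities.
forklift: 91 − 20·log₁₀(10.0/1.3) = 91 − 17.72 = 73.28 dB SPL.
transformer: 65 − 20·log₁₀(12.8/1.3) = 65 − 19.87 = 45.13 dB SPL.
shot-blast cabinet: 99 − 20·log₁₀(7.5/1.3) = 99 − 15.22 = 83.78 dB SPL.
vacuum pump: 78 − 20·log₁₀(14.0/1.3) = 78 − 20.64 = 57.36 dB SPL.
Σ 10^(L/10) = 2.605e+08 → L_total = 10·log₁₀(2.605e+08) = 84.16 dB SPL.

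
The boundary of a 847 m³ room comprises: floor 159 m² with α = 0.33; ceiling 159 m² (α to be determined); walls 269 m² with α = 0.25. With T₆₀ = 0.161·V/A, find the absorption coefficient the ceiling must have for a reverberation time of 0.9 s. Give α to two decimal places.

0.20

A = 0.161·V/T₆₀ = 0.161·847/0.9 = 151.52 m² sabins.
Absorption from the other surfaces = 159·0.33 + 269·0.25 = 119.72 m², so the ceiling must supply 31.80 m² over 159 m².
α = 31.80/159 = 0.200.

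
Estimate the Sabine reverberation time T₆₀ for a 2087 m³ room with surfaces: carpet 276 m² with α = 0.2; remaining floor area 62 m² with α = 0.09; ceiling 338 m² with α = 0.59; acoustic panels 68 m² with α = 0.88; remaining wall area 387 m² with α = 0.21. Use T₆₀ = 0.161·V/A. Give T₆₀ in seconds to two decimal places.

Summing Sᵢαᵢ: 276·0.2 + 62·0.09 + 338·0.59 + 68·0.88 + 387·0.21 = 401.31 m².
T₆₀ = 0.161 × 2087 / 401.31 = 0.837 s.

0.84 s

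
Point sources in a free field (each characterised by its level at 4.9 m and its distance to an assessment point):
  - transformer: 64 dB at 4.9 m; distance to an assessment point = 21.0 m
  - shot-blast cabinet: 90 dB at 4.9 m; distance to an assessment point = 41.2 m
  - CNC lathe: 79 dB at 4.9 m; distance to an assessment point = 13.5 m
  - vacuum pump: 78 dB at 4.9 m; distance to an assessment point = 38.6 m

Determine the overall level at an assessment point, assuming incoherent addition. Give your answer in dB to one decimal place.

Apply inverse-square spreading to bring every level to the receiver, then sum 10^(L/10).
transformer: 64 − 20·log₁₀(21.0/4.9) = 64 − 12.64 = 51.36 dB.
shot-blast cabinet: 90 − 20·log₁₀(41.2/4.9) = 90 − 18.49 = 71.51 dB.
CNC lathe: 79 − 20·log₁₀(13.5/4.9) = 79 − 8.80 = 70.20 dB.
vacuum pump: 78 − 20·log₁₀(38.6/4.9) = 78 − 17.93 = 60.07 dB.
Σ 10^(L/10) = 2.576e+07 → L_total = 10·log₁₀(2.576e+07) = 74.11 dB.

74.1 dB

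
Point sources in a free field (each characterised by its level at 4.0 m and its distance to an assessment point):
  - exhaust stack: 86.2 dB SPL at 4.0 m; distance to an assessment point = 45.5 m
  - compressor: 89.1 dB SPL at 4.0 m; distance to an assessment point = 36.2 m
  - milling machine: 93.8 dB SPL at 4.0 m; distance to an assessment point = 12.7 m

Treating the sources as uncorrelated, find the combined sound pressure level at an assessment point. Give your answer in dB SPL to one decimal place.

Apply inverse-square spreading to bring every level to the receiver, then sum 10^(L/10).
exhaust stack: 86.2 − 20·log₁₀(45.5/4.0) = 86.2 − 21.12 = 65.08 dB SPL.
compressor: 89.1 − 20·log₁₀(36.2/4.0) = 89.1 − 19.13 = 69.97 dB SPL.
milling machine: 93.8 − 20·log₁₀(12.7/4.0) = 93.8 − 10.03 = 83.77 dB SPL.
Σ 10^(L/10) = 2.511e+08 → L_total = 10·log₁₀(2.511e+08) = 84.00 dB SPL.

84.0 dB SPL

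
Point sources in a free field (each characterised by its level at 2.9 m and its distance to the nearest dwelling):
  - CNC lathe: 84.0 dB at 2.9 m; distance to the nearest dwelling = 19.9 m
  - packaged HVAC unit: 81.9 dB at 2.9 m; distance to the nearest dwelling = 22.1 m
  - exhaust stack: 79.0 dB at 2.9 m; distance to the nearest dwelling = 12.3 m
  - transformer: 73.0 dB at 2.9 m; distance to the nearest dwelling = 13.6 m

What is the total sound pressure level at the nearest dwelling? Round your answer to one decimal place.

First find each source's level at the receiver (point-source: −20·log₁₀(r/r_ref)), then combine on an intensity basis.
CNC lathe: 84.0 − 20·log₁₀(19.9/2.9) = 84.0 − 16.73 = 67.27 dB.
packaged HVAC unit: 81.9 − 20·log₁₀(22.1/2.9) = 81.9 − 17.64 = 64.26 dB.
exhaust stack: 79.0 − 20·log₁₀(12.3/2.9) = 79.0 − 12.55 = 66.45 dB.
transformer: 73.0 − 20·log₁₀(13.6/2.9) = 73.0 − 13.42 = 59.58 dB.
Σ 10^(L/10) = 1.332e+07 → L_total = 10·log₁₀(1.332e+07) = 71.25 dB.

71.2 dB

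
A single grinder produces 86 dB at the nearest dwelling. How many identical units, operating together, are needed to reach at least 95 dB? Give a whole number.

Need L₁ + 10·log₁₀ N ≥ 95, i.e. log₁₀ N ≥ 0.90.
N ≥ 10^(9.0/10) = 7.943, so N = 8.

8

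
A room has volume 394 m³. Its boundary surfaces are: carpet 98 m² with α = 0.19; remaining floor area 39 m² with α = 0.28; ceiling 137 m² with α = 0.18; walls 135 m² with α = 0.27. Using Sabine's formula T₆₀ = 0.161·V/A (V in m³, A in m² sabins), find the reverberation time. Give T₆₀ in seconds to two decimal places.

0.70 s

Total absorption A = 98·0.19 + 39·0.28 + 137·0.18 + 135·0.27 = 90.65 m² sabins.
T₆₀ = 0.161 × 394 / 90.65 = 0.700 s.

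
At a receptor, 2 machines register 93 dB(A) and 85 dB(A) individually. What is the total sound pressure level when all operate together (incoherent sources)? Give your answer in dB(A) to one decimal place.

93.6 dB(A)

For uncorrelated sources the intensities add, so convert each level to linear form, sum, and take 10·log₁₀ of the total.
Σ 10^(L/10) = 10^(93/10) + 10^(85/10) = 2.311e+09.
L_total = 10·log₁₀(2.311e+09) = 93.64 dB(A).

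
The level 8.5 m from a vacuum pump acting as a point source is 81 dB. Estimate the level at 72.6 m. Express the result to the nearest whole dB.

Point-source attenuation: ΔL = 20·log₁₀(r₂/r₁) = 20·log₁₀(72.6/8.5) = 18.630 dB.
L₂ = 81 − 20·log₁₀(72.6/8.5) = 81 − 18.630 = 62.37 dB.

62 dB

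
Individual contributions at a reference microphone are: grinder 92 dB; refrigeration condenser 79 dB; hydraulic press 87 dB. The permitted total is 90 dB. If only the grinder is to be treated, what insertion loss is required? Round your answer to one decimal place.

The untreated sources together contribute 10^(79/10) + 10^(87/10) = 5.806e+08, i.e. 87.64 dB.
To meet 90 dB overall, the treated grinder may contribute at most 10^(90/10) − 5.806e+08 = 4.194e+08, i.e. 86.23 dB.
So the grinder must be reduced from 92 to 86.23 dB: IL = 5.77 dB.

5.8 dB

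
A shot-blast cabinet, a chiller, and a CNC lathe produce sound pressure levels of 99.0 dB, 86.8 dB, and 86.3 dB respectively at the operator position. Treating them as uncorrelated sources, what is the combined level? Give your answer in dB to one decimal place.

For uncorrelated sources the intensities add, so convert each level to linear form, sum, and take 10·log₁₀ of the total.
Σ 10^(L/10) = 10^(99.0/10) + 10^(86.8/10) + 10^(86.3/10) = 8.848e+09.
L_total = 10·log₁₀(8.848e+09) = 99.47 dB.

99.5 dB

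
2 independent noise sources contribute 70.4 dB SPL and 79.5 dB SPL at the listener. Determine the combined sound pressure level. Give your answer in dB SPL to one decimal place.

For uncorrelated sources the intensities add, so convert each level to linear form, sum, and take 10·log₁₀ of the total.
Σ 10^(L/10) = 10^(70.4/10) + 10^(79.5/10) = 1.001e+08.
L_total = 10·log₁₀(1.001e+08) = 80.00 dB SPL.

80.0 dB SPL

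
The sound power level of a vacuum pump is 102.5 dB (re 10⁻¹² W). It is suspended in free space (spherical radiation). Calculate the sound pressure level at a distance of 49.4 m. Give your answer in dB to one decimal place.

57.6 dB

Free-field spherical radiation: L_p = L_w − 10·log₁₀(4π·r²), r = 49.4 m.
4π·r² = 3.067e+04 m², 10·log₁₀ of that is 44.867 dB.
L_p = 102.5 − 44.867 = 57.63 dB.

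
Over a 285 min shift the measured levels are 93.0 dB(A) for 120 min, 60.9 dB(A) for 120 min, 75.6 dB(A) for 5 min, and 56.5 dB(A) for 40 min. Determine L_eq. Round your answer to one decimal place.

L_eq = 10·log₁₀[(1/T)·Σ tᵢ·10^(Lᵢ/10)] with T = 285 min.
Σ tᵢ·10^(Lᵢ/10) = 120·10^(93.0/10) + 120·10^(60.9/10) + 5·10^(75.6/10) + 40·10^(56.5/10) = 2.398e+11.
L_eq = 10·log₁₀(2.398e+11/285) = 89.25 dB(A).

89.2 dB(A)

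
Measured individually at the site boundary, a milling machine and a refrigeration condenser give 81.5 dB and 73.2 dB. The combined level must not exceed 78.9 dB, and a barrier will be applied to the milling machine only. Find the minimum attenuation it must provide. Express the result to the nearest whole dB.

4 dB

Fixed contribution from the other source: Σ 10^(L/10) = 10^(73.2/10) = 2.089e+07 (73.20 dB).
The limit corresponds to 10^(78.9/10) = 7.762e+07; subtracting the fixed part leaves 5.673e+07 for the milling machine, i.e. 77.54 dB.
Required insertion loss = 81.5 − 77.54 = 3.96 dB.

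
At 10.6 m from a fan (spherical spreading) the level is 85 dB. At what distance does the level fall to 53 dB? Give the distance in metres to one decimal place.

For a point source L₁ − L₂ = 20·log₁₀(r₂/r₁), so r₂ = r₁·10^((L₁−L₂)/20).
r₂ = 10.6·10^((85−53)/20) = 10.6·10^(32.0/20) = 421.99 m.

422.0 m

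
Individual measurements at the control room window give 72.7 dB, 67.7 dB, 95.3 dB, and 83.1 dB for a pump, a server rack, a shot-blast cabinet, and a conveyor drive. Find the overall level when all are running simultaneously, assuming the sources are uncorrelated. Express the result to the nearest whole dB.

For uncorrelated sources the intensities add, so convert each level to linear form, sum, and take 10·log₁₀ of the total.
Σ 10^(L/10) = 10^(72.7/10) + 10^(67.7/10) + 10^(95.3/10) + 10^(83.1/10) = 3.617e+09.
L_total = 10·log₁₀(3.617e+09) = 95.58 dB.

96 dB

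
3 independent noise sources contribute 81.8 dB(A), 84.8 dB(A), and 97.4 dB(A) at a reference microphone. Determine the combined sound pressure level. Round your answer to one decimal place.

Incoherent sources combine by intensity addition: L_total = 10·log₁₀(Σ 10^(L_i/10)).
Σ 10^(L/10) = 10^(81.8/10) + 10^(84.8/10) + 10^(97.4/10) = 5.949e+09.
L_total = 10·log₁₀(5.949e+09) = 97.74 dB(A).

97.7 dB(A)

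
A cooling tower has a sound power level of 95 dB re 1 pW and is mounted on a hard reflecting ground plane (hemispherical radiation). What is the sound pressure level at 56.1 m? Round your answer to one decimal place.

52.0 dB

The power spreads over a hemisphere of area 2π·r², so L_p = L_w − 10·log₁₀(2π·r²).
2π·r² = 1.977e+04 m², 10·log₁₀ of that is 42.961 dB.
L_p = 95 − 42.961 = 52.04 dB.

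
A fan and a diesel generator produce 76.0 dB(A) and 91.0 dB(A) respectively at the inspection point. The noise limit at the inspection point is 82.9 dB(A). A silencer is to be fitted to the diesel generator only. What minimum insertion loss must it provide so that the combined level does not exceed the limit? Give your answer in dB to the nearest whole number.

9 dB

Everything except the diesel generator sums to 10^(76.0/10) = 3.981e+07 in linear terms, 76.00 dB(A).
To meet 82.9 dB(A) overall, the treated diesel generator may contribute at most 10^(82.9/10) − 3.981e+07 = 1.552e+08, i.e. 81.91 dB(A).
Required insertion loss = 91.0 − 81.91 = 9.09 dB.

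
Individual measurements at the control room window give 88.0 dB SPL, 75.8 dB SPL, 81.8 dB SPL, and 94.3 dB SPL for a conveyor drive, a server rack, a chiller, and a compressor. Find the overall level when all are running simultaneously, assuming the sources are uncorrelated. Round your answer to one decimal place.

95.5 dB SPL

For uncorrelated sources the intensities add, so convert each level to linear form, sum, and take 10·log₁₀ of the total.
Σ 10^(L/10) = 10^(88.0/10) + 10^(75.8/10) + 10^(81.8/10) + 10^(94.3/10) = 3.512e+09.
L_total = 10·log₁₀(3.512e+09) = 95.46 dB SPL.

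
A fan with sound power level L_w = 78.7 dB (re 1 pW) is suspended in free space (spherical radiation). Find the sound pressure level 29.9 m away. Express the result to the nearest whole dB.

L_p = L_w − 10·log₁₀(4π·r²) with r = 29.9 m.
4π·r² = 1.123e+04 m², 10·log₁₀ of that is 40.506 dB.
L_p = 78.7 − 40.506 = 38.19 dB.

38 dB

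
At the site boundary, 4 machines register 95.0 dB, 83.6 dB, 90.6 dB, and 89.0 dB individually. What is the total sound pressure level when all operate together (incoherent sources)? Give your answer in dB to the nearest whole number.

Incoherent sources combine by intensity addition: L_total = 10·log₁₀(Σ 10^(L_i/10)).
Σ 10^(L/10) = 10^(95.0/10) + 10^(83.6/10) + 10^(90.6/10) + 10^(89.0/10) = 5.334e+09.
L_total = 10·log₁₀(5.334e+09) = 97.27 dB.

97 dB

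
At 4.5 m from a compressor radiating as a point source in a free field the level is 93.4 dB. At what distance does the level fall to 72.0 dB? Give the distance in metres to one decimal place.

For a point source L₁ − L₂ = 20·log₁₀(r₂/r₁), so r₂ = r₁·10^((L₁−L₂)/20).
r₂ = 4.5·10^((93.4−72.0)/20) = 4.5·10^(21.4/20) = 52.87 m.

52.9 m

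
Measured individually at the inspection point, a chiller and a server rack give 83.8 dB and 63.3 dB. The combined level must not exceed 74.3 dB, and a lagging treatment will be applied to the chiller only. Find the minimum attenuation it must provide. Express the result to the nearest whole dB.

Everything except the chiller sums to 10^(63.3/10) = 2.138e+06 in linear terms, 63.30 dB.
To meet 74.3 dB overall, the treated chiller may contribute at most 10^(74.3/10) − 2.138e+06 = 2.478e+07, i.e. 73.94 dB.
Required insertion loss = 83.8 − 73.94 = 9.86 dB.

10 dB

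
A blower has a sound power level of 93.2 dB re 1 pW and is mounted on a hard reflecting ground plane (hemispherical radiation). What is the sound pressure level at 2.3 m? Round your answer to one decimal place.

Free-field hemispherical radiation: L_p = L_w − 10·log₁₀(2π·r²), r = 2.3 m.
2π·r² = 33.24 m², 10·log₁₀ of that is 15.216 dB.
L_p = 93.2 − 15.216 = 77.98 dB.

78.0 dB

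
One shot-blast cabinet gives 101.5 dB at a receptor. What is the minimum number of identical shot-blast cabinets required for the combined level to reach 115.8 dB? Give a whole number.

The shortfall is 115.8 − 101.5 = 14.3 dB, and N units add 10·log₁₀ N, so need 10·log₁₀ N ≥ 14.3.
N ≥ 10^(14.3/10) = 26.915, so N = 27.

27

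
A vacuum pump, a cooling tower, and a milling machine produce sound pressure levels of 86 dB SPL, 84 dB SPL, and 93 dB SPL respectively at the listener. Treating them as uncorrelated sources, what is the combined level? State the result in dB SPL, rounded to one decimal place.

94.2 dB SPL

For uncorrelated sources the intensities add, so convert each level to linear form, sum, and take 10·log₁₀ of the total.
Σ 10^(L/10) = 10^(86/10) + 10^(84/10) + 10^(93/10) = 2.645e+09.
L_total = 10·log₁₀(2.645e+09) = 94.22 dB SPL.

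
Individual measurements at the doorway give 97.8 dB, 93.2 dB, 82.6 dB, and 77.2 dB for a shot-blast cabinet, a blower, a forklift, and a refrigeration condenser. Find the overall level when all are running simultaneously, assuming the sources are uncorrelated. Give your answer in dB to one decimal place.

99.2 dB

For uncorrelated sources the intensities add, so convert each level to linear form, sum, and take 10·log₁₀ of the total.
Σ 10^(L/10) = 10^(97.8/10) + 10^(93.2/10) + 10^(82.6/10) + 10^(77.2/10) = 8.349e+09.
L_total = 10·log₁₀(8.349e+09) = 99.22 dB.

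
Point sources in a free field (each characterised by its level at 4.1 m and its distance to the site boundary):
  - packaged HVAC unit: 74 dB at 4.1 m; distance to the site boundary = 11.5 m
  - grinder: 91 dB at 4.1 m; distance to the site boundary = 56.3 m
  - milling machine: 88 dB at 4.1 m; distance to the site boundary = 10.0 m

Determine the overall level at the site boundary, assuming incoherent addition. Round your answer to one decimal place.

80.6 dB

First find each source's level at the receiver (point-source: −20·log₁₀(r/r_ref)), then combine on an intensity basis.
packaged HVAC unit: 74 − 20·log₁₀(11.5/4.1) = 74 − 8.96 = 65.04 dB.
grinder: 91 − 20·log₁₀(56.3/4.1) = 91 − 22.75 = 68.25 dB.
milling machine: 88 − 20·log₁₀(10.0/4.1) = 88 − 7.74 = 80.26 dB.
Σ 10^(L/10) = 1.159e+08 → L_total = 10·log₁₀(1.159e+08) = 80.64 dB.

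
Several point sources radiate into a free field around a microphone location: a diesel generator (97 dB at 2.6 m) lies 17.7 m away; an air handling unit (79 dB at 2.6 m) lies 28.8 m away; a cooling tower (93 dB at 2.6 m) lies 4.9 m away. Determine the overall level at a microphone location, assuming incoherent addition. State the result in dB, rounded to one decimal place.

88.3 dB

Propagate each source to the receiver with L = L_ref − 20·log₁₀(r/r_ref), then add intensities.
diesel generator: 97 − 20·log₁₀(17.7/2.6) = 97 − 16.66 = 80.34 dB.
air handling unit: 79 − 20·log₁₀(28.8/2.6) = 79 − 20.89 = 58.11 dB.
cooling tower: 93 − 20·log₁₀(4.9/2.6) = 93 − 5.50 = 87.50 dB.
Σ 10^(L/10) = 6.706e+08 → L_total = 10·log₁₀(6.706e+08) = 88.26 dB.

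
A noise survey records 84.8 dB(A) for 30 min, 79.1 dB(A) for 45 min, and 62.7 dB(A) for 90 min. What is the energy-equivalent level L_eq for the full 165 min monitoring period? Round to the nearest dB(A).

Weight each interval's intensity by its duration and average over T = 165 min:
Σ tᵢ·10^(Lᵢ/10) = 30·10^(84.8/10) + 45·10^(79.1/10) + 90·10^(62.7/10) = 1.289e+10.
L_eq = 10·log₁₀(1.289e+10/165) = 78.93 dB(A).

79 dB(A)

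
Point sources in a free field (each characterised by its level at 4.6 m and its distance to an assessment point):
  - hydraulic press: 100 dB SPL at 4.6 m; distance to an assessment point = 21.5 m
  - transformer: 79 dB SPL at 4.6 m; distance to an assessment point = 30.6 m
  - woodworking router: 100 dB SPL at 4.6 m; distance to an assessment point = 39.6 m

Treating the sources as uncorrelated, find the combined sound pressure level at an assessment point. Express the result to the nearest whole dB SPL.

88 dB SPL

First find each source's level at the receiver (point-source: −20·log₁₀(r/r_ref)), then combine on an intensity basis.
hydraulic press: 100 − 20·log₁₀(21.5/4.6) = 100 − 13.39 = 86.61 dB SPL.
transformer: 79 − 20·log₁₀(30.6/4.6) = 79 − 16.46 = 62.54 dB SPL.
woodworking router: 100 − 20·log₁₀(39.6/4.6) = 100 − 18.70 = 81.30 dB SPL.
Σ 10^(L/10) = 5.945e+08 → L_total = 10·log₁₀(5.945e+08) = 87.74 dB SPL.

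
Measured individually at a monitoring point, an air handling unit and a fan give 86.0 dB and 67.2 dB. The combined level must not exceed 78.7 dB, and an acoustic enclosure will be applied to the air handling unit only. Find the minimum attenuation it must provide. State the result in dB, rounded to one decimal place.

Fixed contribution from the other source: Σ 10^(L/10) = 10^(67.2/10) = 5.248e+06 (67.20 dB).
The limit corresponds to 10^(78.7/10) = 7.413e+07; subtracting the fixed part leaves 6.888e+07 for the air handling unit, i.e. 78.38 dB.
So the air handling unit must be reduced from 86.0 to 78.38 dB: IL = 7.62 dB.

7.6 dB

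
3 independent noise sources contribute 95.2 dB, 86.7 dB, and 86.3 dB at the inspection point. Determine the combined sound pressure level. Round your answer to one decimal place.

96.2 dB

Incoherent sources combine by intensity addition: L_total = 10·log₁₀(Σ 10^(L_i/10)).
Σ 10^(L/10) = 10^(95.2/10) + 10^(86.7/10) + 10^(86.3/10) = 4.206e+09.
L_total = 10·log₁₀(4.206e+09) = 96.24 dB.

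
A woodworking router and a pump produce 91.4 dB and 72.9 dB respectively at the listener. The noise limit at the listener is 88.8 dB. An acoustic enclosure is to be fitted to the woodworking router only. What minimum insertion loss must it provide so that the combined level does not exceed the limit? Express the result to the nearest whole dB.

3 dB

The untreated sources together contribute 10^(72.9/10) = 1.950e+07, i.e. 72.90 dB.
The limit corresponds to 10^(88.8/10) = 7.586e+08; subtracting the fixed part leaves 7.391e+08 for the woodworking router, i.e. 88.69 dB.
Required insertion loss = 91.4 − 88.69 = 2.71 dB.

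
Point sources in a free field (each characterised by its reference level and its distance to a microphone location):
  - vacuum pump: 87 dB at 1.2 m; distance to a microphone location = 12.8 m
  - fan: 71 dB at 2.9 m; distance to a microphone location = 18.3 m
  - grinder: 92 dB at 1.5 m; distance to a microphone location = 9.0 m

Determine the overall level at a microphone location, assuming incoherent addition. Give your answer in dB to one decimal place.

76.9 dB

Propagate each source to the receiver with L = L_ref − 20·log₁₀(r/r_ref), then add intensities.
vacuum pump: 87 − 20·log₁₀(12.8/1.2) = 87 − 20.56 = 66.44 dB.
fan: 71 − 20·log₁₀(18.3/2.9) = 71 − 16.00 = 55.00 dB.
grinder: 92 − 20·log₁₀(9.0/1.5) = 92 − 15.56 = 76.44 dB.
Σ 10^(L/10) = 4.875e+07 → L_total = 10·log₁₀(4.875e+07) = 76.88 dB.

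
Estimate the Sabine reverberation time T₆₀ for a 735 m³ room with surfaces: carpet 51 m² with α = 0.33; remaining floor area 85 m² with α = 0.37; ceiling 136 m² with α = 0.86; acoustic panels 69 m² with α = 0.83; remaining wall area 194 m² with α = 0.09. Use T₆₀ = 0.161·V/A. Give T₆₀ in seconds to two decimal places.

A = Σ Sᵢαᵢ = 51·0.33 + 85·0.37 + 136·0.86 + 69·0.83 + 194·0.09 = 239.97 m².
T₆₀ = 0.161 × 735 / 239.97 = 0.493 s.

0.49 s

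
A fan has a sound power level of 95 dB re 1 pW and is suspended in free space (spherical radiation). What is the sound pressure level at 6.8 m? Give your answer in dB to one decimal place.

Free-field spherical radiation: L_p = L_w − 10·log₁₀(4π·r²), r = 6.8 m.
4π·r² = 581.1 m², 10·log₁₀ of that is 27.642 dB.
L_p = 95 − 27.642 = 67.36 dB.

67.4 dB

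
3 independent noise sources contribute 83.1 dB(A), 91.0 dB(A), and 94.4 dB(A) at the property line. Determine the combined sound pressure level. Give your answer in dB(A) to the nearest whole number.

For uncorrelated sources the intensities add, so convert each level to linear form, sum, and take 10·log₁₀ of the total.
Σ 10^(L/10) = 10^(83.1/10) + 10^(91.0/10) + 10^(94.4/10) = 4.217e+09.
L_total = 10·log₁₀(4.217e+09) = 96.25 dB(A).

96 dB(A)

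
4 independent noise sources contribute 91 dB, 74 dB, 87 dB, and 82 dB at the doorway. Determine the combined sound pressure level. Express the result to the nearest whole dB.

93 dB

Incoherent sources combine by intensity addition: L_total = 10·log₁₀(Σ 10^(L_i/10)).
Σ 10^(L/10) = 10^(91/10) + 10^(74/10) + 10^(87/10) + 10^(82/10) = 1.944e+09.
L_total = 10·log₁₀(1.944e+09) = 92.89 dB.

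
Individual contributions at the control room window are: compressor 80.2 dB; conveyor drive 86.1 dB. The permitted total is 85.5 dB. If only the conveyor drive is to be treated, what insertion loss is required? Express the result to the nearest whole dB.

Fixed contribution from the other source: Σ 10^(L/10) = 10^(80.2/10) = 1.047e+08 (80.20 dB).
To meet 85.5 dB overall, the treated conveyor drive may contribute at most 10^(85.5/10) − 1.047e+08 = 2.501e+08, i.e. 83.98 dB.
So the conveyor drive must be reduced from 86.1 to 83.98 dB: IL = 2.12 dB.

2 dB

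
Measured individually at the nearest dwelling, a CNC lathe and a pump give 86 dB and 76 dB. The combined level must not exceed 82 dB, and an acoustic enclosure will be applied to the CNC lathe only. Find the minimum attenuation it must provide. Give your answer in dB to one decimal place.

The untreated sources together contribute 10^(76/10) = 3.981e+07, i.e. 76.00 dB.
To meet 82 dB overall, the treated CNC lathe may contribute at most 10^(82/10) − 3.981e+07 = 1.187e+08, i.e. 80.74 dB.
Required insertion loss = 86 − 80.74 = 5.26 dB.

5.3 dB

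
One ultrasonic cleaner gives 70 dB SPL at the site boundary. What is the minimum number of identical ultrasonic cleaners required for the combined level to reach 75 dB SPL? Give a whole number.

The shortfall is 75 − 70 = 5.0 dB, and N units add 10·log₁₀ N, so need 10·log₁₀ N ≥ 5.0.
N ≥ 10^(5.0/10) = 3.162, so N = 4.

4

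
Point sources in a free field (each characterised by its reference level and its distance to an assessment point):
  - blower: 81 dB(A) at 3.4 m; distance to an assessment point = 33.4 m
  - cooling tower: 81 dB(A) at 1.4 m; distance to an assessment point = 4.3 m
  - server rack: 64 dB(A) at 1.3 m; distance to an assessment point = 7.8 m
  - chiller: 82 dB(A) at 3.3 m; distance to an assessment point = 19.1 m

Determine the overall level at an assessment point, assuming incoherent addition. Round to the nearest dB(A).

73 dB(A)

First find each source's level at the receiver (point-source: −20·log₁₀(r/r_ref)), then combine on an intensity basis.
blower: 81 − 20·log₁₀(33.4/3.4) = 81 − 19.85 = 61.15 dB(A).
cooling tower: 81 − 20·log₁₀(4.3/1.4) = 81 − 9.75 = 71.25 dB(A).
server rack: 64 − 20·log₁₀(7.8/1.3) = 64 − 15.56 = 48.44 dB(A).
chiller: 82 − 20·log₁₀(19.1/3.3) = 82 − 15.25 = 66.75 dB(A).
Σ 10^(L/10) = 1.945e+07 → L_total = 10·log₁₀(1.945e+07) = 72.89 dB(A).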